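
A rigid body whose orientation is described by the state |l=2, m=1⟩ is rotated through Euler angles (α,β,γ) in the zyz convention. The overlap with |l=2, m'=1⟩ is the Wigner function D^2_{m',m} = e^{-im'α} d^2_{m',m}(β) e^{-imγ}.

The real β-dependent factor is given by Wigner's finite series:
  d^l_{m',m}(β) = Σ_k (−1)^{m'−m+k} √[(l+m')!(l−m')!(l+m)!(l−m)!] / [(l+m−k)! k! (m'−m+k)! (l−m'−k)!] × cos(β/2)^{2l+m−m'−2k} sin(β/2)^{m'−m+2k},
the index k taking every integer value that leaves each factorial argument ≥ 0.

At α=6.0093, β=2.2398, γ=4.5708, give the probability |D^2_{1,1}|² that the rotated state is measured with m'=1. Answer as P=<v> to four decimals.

D^2_{1,1}(6.0093,2.2398,4.5708) = e^{-i·1·6.0093}·d^2_{1,1}(2.2398)·e^{-i·1·4.5708}. Compute d first:
c=cos(2.2398/2)=0.435772, s=sin(2.2398/2)=0.900057; N=√[6·1·6·1]=6.000000
The bounds max(0,m−m')=0 and min(l+m,l−m')=1 give 2 terms
  k=0: (−1)^0·6.0000/(6)·0.4358^4·0.9001^0 = +0.036061
  k=1: (−1)^1·6.0000/(2)·0.4358^2·0.9001^2 = -0.461510
d^2_{1,1}(2.2398) = +0.036061 -0.461510 = -0.425448
|D^2_{1,1}|² = |d^2_{1,1}(β)|² = (-0.425448)² = 0.181006 (the z-rotation phases have unit modulus)

P=0.1810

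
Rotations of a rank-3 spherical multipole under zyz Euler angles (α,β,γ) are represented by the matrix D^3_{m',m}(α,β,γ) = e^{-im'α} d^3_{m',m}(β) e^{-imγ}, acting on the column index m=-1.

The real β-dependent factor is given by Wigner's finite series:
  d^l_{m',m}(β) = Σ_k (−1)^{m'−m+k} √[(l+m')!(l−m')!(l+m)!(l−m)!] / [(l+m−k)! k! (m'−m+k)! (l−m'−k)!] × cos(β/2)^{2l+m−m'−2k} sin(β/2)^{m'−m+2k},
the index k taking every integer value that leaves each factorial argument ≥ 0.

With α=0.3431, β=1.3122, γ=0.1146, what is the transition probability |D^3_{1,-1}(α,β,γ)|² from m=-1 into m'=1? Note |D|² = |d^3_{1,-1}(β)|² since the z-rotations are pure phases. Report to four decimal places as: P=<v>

P=0.0558

D^3_{1,-1}(0.3431,1.3122,0.1146) = e^{-i·1·0.3431}·d^3_{1,-1}(1.3122)·e^{-i·-1·0.1146}. Compute d first:
c=cos(1.3122/2)=0.792377, s=sin(1.3122/2)=0.610031; N=√[24·2·2·24]=48.000000
k∈{0,1,2} keeps every argument non-negative
  k=0: (−1)^2·48.0000/(8)·0.7924^4·0.6100^2 = +0.880205
  k=1: (−1)^3·48.0000/(6)·0.7924^2·0.6100^4 = -0.695605
  k=2: (−1)^4·48.0000/(48)·0.7924^0·0.6100^6 = +0.051536
d^3_{1,-1}(1.3122) = +0.880205 -0.695605 +0.051536 = +0.236136
|D^3_{1,-1}|² = |d^3_{1,-1}(β)|² = (+0.236136)² = 0.055760 (the z-rotation phases have unit modulus)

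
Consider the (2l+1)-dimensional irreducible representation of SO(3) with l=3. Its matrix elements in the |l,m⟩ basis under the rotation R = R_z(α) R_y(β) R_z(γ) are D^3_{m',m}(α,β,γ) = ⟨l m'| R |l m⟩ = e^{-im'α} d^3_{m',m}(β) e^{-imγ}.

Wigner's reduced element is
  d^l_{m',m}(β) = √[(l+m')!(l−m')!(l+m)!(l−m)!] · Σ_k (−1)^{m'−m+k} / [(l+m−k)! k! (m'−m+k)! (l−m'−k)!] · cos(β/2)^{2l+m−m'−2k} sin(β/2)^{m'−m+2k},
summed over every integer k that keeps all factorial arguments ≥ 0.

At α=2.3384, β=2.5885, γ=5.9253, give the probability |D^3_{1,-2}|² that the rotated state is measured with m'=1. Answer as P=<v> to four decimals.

Split into d^3_{1,-2}(β=2.5885) × two z-phases.
c=cos(2.5885/2)=0.273035, s=sin(2.5885/2)=0.962004; N=√[24·2·1·120]=75.894664
The bounds max(0,m−m')=0 and min(l+m,l−m')=1 give 2 terms
  k=0: (−1)^3·75.8947/(12)·0.2730^3·0.9620^3 = -0.114608
  k=1: (−1)^4·75.8947/(24)·0.2730^1·0.9620^5 = +0.711382
d^3_{1,-2}(2.5885) = -0.114608 +0.711382 = +0.596774
|D^3_{1,-2}|² = |d^3_{1,-2}(β)|² = (+0.596774)² = 0.356139 (the z-rotation phases have unit modulus)

P=0.3561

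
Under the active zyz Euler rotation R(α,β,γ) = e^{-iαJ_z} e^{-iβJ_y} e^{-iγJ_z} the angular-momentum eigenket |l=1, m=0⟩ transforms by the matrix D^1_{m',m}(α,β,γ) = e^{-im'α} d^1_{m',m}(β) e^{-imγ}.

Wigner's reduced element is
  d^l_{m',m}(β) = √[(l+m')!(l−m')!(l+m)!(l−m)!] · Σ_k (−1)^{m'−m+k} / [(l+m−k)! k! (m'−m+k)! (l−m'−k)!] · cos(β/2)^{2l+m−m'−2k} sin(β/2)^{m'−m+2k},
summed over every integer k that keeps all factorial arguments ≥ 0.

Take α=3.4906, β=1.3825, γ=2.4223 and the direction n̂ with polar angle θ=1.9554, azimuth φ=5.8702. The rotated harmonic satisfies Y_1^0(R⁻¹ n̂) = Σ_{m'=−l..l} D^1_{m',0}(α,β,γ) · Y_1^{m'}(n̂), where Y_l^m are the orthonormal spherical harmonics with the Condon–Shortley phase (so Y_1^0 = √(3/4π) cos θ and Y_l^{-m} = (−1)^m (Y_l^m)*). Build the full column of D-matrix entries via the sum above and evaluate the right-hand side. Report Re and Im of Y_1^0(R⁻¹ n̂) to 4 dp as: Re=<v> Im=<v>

Re=-0.3562 Im=0.0000

Need the full column D^1_{m',0} for m'=−1..1 at α=3.4906, β=1.3825, γ=2.4223.
cos(β/2)=0.770450, sin(β/2)=0.637501
d^1_{-1,0}: single k=1 term ⇒ +0.694608;  D = -0.652732-0.237532i
d^1_{0,0}: k∈[0..1] ⇒ +0.593593 -0.406407 = +0.187186;  D = +0.187186+0.000000i
d^1_{1,0}: single k=0 term ⇒ -0.694608;  D = +0.652732-0.237532i
Y_1^{m'}(θ=1.9554,φ=5.8702) and Σ D·Y over m':
  (-0.6527-0.2375i)·(+0.2933+0.1285i)  (+0.1872+0.0000i)·(-0.1833+0.0000i)  (+0.6527-0.2375i)·(-0.2933+0.1285i)
Y_1^0(R⁻¹ n̂) = -0.356185+0.000000i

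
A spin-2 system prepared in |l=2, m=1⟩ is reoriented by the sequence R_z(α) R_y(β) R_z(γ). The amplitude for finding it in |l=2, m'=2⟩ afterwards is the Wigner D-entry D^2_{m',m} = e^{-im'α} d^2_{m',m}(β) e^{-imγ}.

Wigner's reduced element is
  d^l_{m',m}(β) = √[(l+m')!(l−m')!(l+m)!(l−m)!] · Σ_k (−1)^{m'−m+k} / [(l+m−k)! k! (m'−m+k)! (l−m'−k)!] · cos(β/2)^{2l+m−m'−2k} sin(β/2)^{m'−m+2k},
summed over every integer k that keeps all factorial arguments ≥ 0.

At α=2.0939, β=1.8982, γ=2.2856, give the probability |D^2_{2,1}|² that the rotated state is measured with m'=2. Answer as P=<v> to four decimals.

D^2_{2,1}(2.0939,1.8982,2.2856) = e^{-i·2·2.0939}·d^2_{2,1}(1.8982)·e^{-i·1·2.2856}. Compute d first:
With c≡cos(β/2)=0.582415 and s≡sin(β/2)=0.812892, N=[24·1·6·1]^{1/2}=12.000000
The bounds max(0,m−m')=0 and min(l+m,l−m')=0 give 1 term
  k=0: (−1)^1·12.0000/(6)·0.5824^3·0.8129^1 = -0.321189
d^2_{2,1}(1.8982) = -0.321189
|D^2_{2,1}|² = |d^2_{2,1}(β)|² = (-0.321189)² = 0.103162 (the z-rotation phases have unit modulus)

P=0.1032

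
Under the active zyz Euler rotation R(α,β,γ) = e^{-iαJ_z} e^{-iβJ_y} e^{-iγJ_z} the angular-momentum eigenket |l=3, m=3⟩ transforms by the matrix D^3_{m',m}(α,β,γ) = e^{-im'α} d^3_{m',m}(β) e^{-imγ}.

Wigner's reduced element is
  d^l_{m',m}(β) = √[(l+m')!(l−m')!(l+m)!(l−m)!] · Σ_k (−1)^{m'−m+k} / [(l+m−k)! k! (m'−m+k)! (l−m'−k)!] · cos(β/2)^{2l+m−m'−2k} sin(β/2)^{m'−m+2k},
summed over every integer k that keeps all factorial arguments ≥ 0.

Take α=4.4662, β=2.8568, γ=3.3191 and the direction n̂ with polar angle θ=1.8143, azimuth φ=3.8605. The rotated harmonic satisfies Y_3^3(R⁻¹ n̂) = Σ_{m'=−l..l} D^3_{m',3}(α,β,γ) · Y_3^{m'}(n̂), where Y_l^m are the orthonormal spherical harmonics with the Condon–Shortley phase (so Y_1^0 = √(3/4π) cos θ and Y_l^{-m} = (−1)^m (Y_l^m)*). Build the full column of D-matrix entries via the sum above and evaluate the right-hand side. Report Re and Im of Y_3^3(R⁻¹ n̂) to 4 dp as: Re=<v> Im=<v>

Re=-0.0278 Im=-0.2930

Need the full column D^3_{m',3} for m'=−3..3 at α=4.4662, β=2.8568, γ=3.3191.
cos(β/2)=0.141916, sin(β/2)=0.989879
d^3_{-3,3}: single k=6 term ⇒ +0.940789;  D = -0.898851-0.277759i
d^3_{-2,3}: single k=5 term ⇒ +0.330382;  D = +0.171529-0.282365i
d^3_{-1,3}: single k=4 term ⇒ +0.074892;  D = +0.052601+0.053309i
d^3_{0,3}: single k=3 term ⇒ +0.012398;  D = -0.010681+0.006295i
d^3_{1,3}: single k=2 term ⇒ +0.001539;  D = -0.000435-0.001477i
d^3_{2,3}: single k=1 term ⇒ +0.000140;  D = +0.000139-0.000006i
d^3_{3,3}: single k=0 term ⇒ +0.000008;  D = -0.000002+0.000008i
Y_3^{m'}(θ=1.8143,φ=3.8605) and Σ D·Y over m':
  (-0.8989-0.2778i)·(+0.2109+0.3178i)  (+0.1715-0.2824i)·(-0.0308+0.2300i)  (+0.0526+0.0533i)·(+0.1674-0.1465i)  (-0.0107+0.0063i)·(+0.2438+0.0000i)  (-0.0004-0.0015i)·(-0.1674-0.1465i)  (+0.0001-0.0000i)·(-0.0308-0.2300i)  (-0.0000+0.0000i)·(-0.2109+0.3178i)
Y_3^3(R⁻¹ n̂) = -0.027760-0.293023i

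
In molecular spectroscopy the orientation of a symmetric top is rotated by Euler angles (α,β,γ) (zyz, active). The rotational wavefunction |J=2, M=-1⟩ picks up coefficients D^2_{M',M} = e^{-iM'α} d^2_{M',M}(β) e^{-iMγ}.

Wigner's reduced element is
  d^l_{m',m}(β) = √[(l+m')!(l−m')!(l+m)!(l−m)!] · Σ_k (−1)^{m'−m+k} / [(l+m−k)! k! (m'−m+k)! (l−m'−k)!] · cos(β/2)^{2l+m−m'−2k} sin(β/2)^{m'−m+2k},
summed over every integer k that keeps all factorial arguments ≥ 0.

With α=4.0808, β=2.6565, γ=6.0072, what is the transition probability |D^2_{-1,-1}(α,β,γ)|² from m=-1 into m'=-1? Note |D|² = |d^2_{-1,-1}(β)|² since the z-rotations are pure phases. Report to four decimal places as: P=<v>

P=0.0255

First d^2_{-1,-1}(β=2.6565), then the phase factors e^{-i(-1)α} and e^{-i(-1)γ}:
Half-angle: c=0.240175, s=0.970730. N=√(1·6·1·6)=6.000000
k: max(0,(-1)−(-1))=0 … min(2+(-1),2−(-1))=1
  k=0: (−1)^0·6.0000/(6)·0.2402^4·0.9707^0 = +0.003327
  k=1: (−1)^1·6.0000/(2)·0.2402^2·0.9707^2 = -0.163070
d^2_{-1,-1}(2.6565) = +0.003327 -0.163070 = -0.159743
|D^2_{-1,-1}|² = |d^2_{-1,-1}(β)|² = (-0.159743)² = 0.025518 (the z-rotation phases have unit modulus)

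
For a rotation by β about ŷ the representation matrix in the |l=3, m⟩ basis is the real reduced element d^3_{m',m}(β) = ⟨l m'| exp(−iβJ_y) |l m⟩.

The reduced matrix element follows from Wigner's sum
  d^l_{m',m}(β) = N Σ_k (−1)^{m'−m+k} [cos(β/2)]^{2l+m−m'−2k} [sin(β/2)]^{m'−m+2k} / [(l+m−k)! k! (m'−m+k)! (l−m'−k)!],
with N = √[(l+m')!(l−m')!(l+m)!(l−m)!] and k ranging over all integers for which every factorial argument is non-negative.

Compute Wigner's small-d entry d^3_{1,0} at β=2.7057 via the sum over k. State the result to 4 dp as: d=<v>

d^3_{1,0}(β=2.7057) via Wigner's sum:
c=cos(2.7057/2)=0.216225, s=sin(2.7057/2)=0.976344; N=√[24·2·6·6]=41.569219
k∈{0,1,2} keeps every argument non-negative
  k=0: (−1)^1·41.5692/(12)·0.2162^5·0.9763^1 = -0.001599
  k=1: (−1)^2·41.5692/(4)·0.2162^3·0.9763^3 = +0.097777
  k=2: (−1)^3·41.5692/(12)·0.2162^1·0.9763^5 = -0.664523
d^3_{1,0}(2.7057) = -0.001599 +0.097777 -0.664523 = -0.568344

d=-0.5683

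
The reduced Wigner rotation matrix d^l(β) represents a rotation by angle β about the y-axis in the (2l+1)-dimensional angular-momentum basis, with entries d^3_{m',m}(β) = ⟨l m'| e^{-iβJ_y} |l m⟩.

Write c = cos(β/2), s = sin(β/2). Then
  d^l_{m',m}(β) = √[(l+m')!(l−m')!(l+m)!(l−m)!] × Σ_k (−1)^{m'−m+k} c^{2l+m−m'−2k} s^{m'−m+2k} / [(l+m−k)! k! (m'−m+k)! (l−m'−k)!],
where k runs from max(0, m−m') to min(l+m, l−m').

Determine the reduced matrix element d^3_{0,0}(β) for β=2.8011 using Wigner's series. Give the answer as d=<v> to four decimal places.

d=-0.6798

d^3_{0,0}(β=2.8011) via Wigner's sum:
Half-angle: c=0.169425, s=0.985543. N=√(6·6·6·6)=36.000000
The bounds max(0,m−m')=0 and min(l+m,l−m')=3 give 4 terms
  k=0: (−1)^0·36.0000/(36)·0.1694^6·0.9855^0 = +0.000024
  k=1: (−1)^1·36.0000/(4)·0.1694^4·0.9855^2 = -0.007203
  k=2: (−1)^2·36.0000/(4)·0.1694^2·0.9855^4 = +0.243725
  k=3: (−1)^3·36.0000/(36)·0.1694^0·0.9855^6 = -0.916334
d^3_{0,0}(2.8011) = +0.000024 -0.007203 +0.243725 -0.916334 = -0.679788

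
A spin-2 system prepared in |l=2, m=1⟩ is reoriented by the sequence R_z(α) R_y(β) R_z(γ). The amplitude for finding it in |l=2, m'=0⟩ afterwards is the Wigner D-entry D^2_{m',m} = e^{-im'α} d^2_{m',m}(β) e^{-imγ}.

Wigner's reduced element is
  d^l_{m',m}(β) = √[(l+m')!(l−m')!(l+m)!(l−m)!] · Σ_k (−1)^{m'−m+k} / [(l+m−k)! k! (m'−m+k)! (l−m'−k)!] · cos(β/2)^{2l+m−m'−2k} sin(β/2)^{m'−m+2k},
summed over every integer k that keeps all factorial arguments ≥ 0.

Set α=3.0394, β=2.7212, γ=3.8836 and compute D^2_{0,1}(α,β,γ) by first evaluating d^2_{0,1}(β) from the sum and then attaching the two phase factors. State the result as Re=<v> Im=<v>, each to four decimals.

D^2_{0,1}(3.0394,2.7212,3.8836) = e^{-i·0·3.0394}·d^2_{0,1}(2.7212)·e^{-i·1·3.8836}. Compute d first:
c=cos(2.7212/2)=0.208652, s=sin(2.7212/2)=0.977990; N=√[2·2·6·1]=4.898979
The bounds max(0,m−m')=1 and min(l+m,l−m')=2 give 2 terms
  k=1: (−1)^0·4.8990/(2)·0.2087^3·0.9780^1 = +0.021761
  k=2: (−1)^1·4.8990/(2)·0.2087^1·0.9780^3 = -0.478081
d^2_{0,1}(2.7212) = +0.021761 -0.478081 = -0.456320
Phases: e^{-i·(0)·3.0394}=+1.000000+0.000000i, e^{-i·(1)·3.8836}=-0.737114+0.675769i ⇒ D=+0.336359-0.308367i

Re=0.3364 Im=-0.3084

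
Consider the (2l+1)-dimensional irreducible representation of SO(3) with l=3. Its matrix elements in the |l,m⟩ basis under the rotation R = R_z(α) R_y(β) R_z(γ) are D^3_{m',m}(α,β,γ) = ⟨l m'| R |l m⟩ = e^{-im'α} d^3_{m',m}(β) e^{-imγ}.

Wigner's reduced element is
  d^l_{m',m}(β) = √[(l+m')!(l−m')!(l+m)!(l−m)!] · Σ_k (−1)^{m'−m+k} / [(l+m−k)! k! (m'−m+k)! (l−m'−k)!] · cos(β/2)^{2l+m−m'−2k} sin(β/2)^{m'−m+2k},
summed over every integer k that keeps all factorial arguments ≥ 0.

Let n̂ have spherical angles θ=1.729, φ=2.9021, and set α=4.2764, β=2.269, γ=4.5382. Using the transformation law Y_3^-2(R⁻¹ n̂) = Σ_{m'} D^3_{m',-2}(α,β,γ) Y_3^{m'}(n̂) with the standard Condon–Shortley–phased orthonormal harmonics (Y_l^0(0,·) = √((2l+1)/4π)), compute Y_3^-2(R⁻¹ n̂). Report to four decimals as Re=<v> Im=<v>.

Re=0.2249 Im=-0.0800

Need the full column D^3_{m',-2} for m'=−3..3 at α=4.2764, β=2.269, γ=4.5382.
cos(β/2)=0.422586, sin(β/2)=0.906323
d^3_{-3,-2}: single k=1 term ⇒ +0.029918;  D = -0.029809+0.002556i
d^3_{-2,-2}: k∈[0..1] ⇒ +0.005695 -0.130977 = -0.125282;  D = -0.043011+0.117668i
d^3_{-1,-2}: k∈[0..1] ⇒ -0.038624 +0.355323 = +0.316699;  D = +0.223709+0.224171i
d^3_{0,-2}: k∈[0..1] ⇒ +0.143478 -0.659967 = -0.516489;  D = +0.485462-0.176316i
d^3_{1,-2}: k∈[0..1] ⇒ -0.355323 +0.817203 = +0.461880;  D = +0.040414-0.460108i
d^3_{2,-2}: k∈[0..1] ⇒ +0.602465 -0.554240 = +0.048224;  D = +0.041763+0.024112i
d^3_{3,-2}: single k=0 term ⇒ -0.633002;  D = +0.518401-0.363253i
Y_3^{m'}(θ=1.729,φ=2.9021) and Σ D·Y over m':
  (-0.0298+0.0026i)·(-0.3025-0.2645i)  (-0.0430+0.1177i)·(-0.1393-0.0724i)  (+0.2237+0.2242i)·(+0.2716+0.0663i)  (+0.4855-0.1763i)·(+0.1691+0.0000i)  (+0.0404-0.4601i)·(-0.2716+0.0663i)  (+0.0418+0.0241i)·(-0.1393+0.0724i)  (+0.5184-0.3633i)·(+0.3025-0.2645i)
Y_3^-2(R⁻¹ n̂) = +0.224868-0.079961i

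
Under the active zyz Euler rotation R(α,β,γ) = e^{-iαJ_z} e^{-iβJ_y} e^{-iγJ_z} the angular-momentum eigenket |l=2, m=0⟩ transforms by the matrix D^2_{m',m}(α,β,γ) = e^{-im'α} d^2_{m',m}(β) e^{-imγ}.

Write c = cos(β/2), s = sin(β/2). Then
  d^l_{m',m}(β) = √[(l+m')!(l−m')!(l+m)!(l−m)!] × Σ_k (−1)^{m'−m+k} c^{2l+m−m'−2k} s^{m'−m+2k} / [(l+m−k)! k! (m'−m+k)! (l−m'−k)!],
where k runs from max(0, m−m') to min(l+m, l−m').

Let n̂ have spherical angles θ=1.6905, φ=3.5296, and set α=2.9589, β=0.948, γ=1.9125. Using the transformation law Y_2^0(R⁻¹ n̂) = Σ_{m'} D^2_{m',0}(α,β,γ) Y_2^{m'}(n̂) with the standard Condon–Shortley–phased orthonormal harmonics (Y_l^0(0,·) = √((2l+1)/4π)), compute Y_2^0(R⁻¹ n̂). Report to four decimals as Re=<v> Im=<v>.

Re=0.0355 Im=0.0000

Need the full column D^2_{m',0} for m'=−2..2 at α=2.9589, β=0.948, γ=1.9125.
cos(β/2)=0.889750, sin(β/2)=0.456449
d^2_{-2,0}: single k=2 term ⇒ +0.404013;  D = +0.377343-0.144358i
d^2_{-1,0}: k∈[1..2] ⇒ +0.787537 -0.207262 = +0.580275;  D = -0.570618+0.105423i
d^2_{0,0}: k∈[0..2] ⇒ +0.626717 -0.659751 +0.043408 = +0.010374;  D = +0.010374+0.000000i
d^2_{1,0}: k∈[0..1] ⇒ -0.787537 +0.207262 = -0.580275;  D = +0.570618+0.105423i
d^2_{2,0}: single k=0 term ⇒ +0.404013;  D = +0.377343+0.144358i
Y_2^{m'}(θ=1.6905,φ=3.5296) and Σ D·Y over m':
  (+0.3773-0.1444i)·(+0.2718-0.2667i)  (-0.5706+0.1054i)·(+0.0848-0.0347i)  (+0.0104+0.0000i)·(-0.3019+0.0000i)  (+0.5706+0.1054i)·(-0.0848-0.0347i)  (+0.3773+0.1444i)·(+0.2718+0.2667i)
Y_2^0(R⁻¹ n̂) = +0.035502+0.000000i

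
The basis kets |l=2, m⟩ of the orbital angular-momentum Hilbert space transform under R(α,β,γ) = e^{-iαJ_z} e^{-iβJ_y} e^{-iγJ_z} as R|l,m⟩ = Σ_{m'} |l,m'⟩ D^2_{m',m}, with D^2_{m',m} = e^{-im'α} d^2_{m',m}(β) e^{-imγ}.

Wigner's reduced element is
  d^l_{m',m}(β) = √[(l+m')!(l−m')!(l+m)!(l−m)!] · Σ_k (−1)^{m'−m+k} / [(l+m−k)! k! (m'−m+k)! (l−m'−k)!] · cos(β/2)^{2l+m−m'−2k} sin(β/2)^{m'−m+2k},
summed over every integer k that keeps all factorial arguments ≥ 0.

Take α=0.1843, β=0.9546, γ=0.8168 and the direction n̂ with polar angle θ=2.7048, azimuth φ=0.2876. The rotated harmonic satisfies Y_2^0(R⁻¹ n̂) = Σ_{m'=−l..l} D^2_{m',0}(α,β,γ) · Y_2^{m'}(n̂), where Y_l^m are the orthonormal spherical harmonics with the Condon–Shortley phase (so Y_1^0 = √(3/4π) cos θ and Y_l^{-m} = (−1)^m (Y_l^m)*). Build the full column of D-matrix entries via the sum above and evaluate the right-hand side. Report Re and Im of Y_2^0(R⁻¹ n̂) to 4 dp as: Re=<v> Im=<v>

Re=-0.2846 Im=0.0000

Need the full column D^2_{m',0} for m'=−2..2 at α=0.1843, β=0.9546, γ=0.8168.
cos(β/2)=0.888238, sin(β/2)=0.459383
d^2_{-2,0}: single k=2 term ⇒ +0.407834;  D = +0.380441+0.146947i
d^2_{-1,0}: k∈[1..2] ⇒ +0.788568 -0.210925 = +0.577642;  D = +0.567860+0.105858i
d^2_{0,0}: k∈[0..2] ⇒ +0.622470 -0.665991 +0.044535 = +0.001014;  D = +0.001014+0.000000i
d^2_{1,0}: k∈[0..1] ⇒ -0.788568 +0.210925 = -0.577642;  D = -0.567860+0.105858i
d^2_{2,0}: single k=0 term ⇒ +0.407834;  D = +0.380441-0.146947i
Y_2^{m'}(θ=2.7048,φ=0.2876) and Σ D·Y over m':
  (+0.3804+0.1469i)·(+0.0580-0.0376i)  (+0.5679+0.1059i)·(-0.2840+0.0840i)  (+0.0010+0.0000i)·(+0.4615+0.0000i)  (-0.5679+0.1059i)·(+0.2840+0.0840i)  (+0.3804-0.1469i)·(+0.0580+0.0376i)
Y_2^0(R⁻¹ n̂) = -0.284639+0.000000i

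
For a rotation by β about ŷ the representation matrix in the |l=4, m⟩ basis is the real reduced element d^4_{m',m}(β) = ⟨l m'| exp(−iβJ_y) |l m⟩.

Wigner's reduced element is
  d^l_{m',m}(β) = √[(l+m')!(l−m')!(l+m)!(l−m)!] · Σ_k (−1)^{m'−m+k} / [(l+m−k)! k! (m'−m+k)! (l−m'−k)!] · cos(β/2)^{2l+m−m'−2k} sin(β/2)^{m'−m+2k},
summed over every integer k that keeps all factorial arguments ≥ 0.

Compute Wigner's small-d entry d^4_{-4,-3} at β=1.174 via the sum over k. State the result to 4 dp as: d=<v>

d=0.4345

d^4_{-4,-3}(β=1.174) via Wigner's sum:
c=cos(1.174/2)=0.832606, s=sin(1.174/2)=0.553866; N=√[1·40320·1·5040]=14255.272709
Admissible k: 1..1 (factorial args all ≥0)
  k=1: (−1)^0·14255.2727/(5040)·0.8326^7·0.5539^1 = +0.434537
d^4_{-4,-3}(1.174) = +0.434537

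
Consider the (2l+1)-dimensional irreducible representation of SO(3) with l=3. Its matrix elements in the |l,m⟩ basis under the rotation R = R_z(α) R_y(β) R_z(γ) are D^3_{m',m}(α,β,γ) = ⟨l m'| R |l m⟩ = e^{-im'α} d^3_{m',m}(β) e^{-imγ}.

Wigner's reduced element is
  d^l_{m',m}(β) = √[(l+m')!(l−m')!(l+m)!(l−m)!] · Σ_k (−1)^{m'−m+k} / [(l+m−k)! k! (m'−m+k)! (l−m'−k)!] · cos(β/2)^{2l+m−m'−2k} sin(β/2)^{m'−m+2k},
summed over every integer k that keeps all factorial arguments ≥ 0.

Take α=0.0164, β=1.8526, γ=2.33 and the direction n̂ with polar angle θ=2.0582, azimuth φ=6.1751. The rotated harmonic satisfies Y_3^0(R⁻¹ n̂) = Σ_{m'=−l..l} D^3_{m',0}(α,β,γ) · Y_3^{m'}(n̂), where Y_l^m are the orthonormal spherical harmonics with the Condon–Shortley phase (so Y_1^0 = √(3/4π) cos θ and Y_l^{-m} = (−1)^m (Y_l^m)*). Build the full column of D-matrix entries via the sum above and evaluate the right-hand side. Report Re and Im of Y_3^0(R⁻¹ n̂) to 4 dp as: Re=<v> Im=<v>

Re=0.6269 Im=0.0000

Need the full column D^3_{m',0} for m'=−3..3 at α=0.0164, β=1.8526, γ=2.33.
cos(β/2)=0.600796, sin(β/2)=0.799402
d^3_{-3,0}: single k=3 term ⇒ +0.495441;  D = +0.494842+0.024366i
d^3_{-2,0}: k∈[2..3] ⇒ +0.456036 -0.807377 = -0.351341;  D = -0.351152-0.011522i
d^3_{-1,0}: k∈[1..3] ⇒ +0.216766 -1.151302 +0.679430 = -0.255105;  D = -0.255071-0.004184i
d^3_{0,0}: k∈[0..3] ⇒ +0.047029 -0.749344 +1.326656 -0.260971 = +0.363369;  D = +0.363369+0.000000i
d^3_{1,0}: k∈[0..2] ⇒ -0.216766 +1.151302 -0.679430 = +0.255105;  D = +0.255071-0.004184i
d^3_{2,0}: k∈[0..1] ⇒ +0.456036 -0.807377 = -0.351341;  D = -0.351152+0.011522i
d^3_{3,0}: single k=0 term ⇒ -0.495441;  D = -0.494842+0.024366i
Y_3^{m'}(θ=2.0582,φ=6.1751) and Σ D·Y over m':
  (+0.4948+0.0244i)·(+0.2728+0.0917i)  (-0.3512-0.0115i)·(-0.3650-0.0801i)  (-0.2551-0.0042i)·(+0.0274+0.0030i)  (+0.3634+0.0000i)·(+0.3326+0.0000i)  (+0.2551-0.0042i)·(-0.0274+0.0030i)  (-0.3512+0.0115i)·(-0.3650+0.0801i)  (-0.4948+0.0244i)·(-0.2728+0.0917i)
Y_3^0(R⁻¹ n̂) = +0.626861-0.000000i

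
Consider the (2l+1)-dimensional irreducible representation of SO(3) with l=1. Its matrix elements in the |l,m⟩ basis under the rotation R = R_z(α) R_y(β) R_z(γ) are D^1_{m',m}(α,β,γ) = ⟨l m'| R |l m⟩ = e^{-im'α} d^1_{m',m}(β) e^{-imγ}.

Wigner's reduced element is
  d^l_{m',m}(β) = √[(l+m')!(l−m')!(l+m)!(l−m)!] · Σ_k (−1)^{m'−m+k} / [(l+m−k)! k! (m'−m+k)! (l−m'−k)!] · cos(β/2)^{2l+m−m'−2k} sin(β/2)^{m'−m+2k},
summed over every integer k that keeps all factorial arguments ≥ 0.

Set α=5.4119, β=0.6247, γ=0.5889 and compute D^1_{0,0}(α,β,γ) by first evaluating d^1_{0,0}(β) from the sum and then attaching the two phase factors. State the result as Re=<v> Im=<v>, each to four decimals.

Re=0.8111 Im=0.0000

Split into d^1_{0,0}(β=0.6247) × two z-phases.
c=cos(0.6247/2)=0.951614, s=sin(0.6247/2)=0.307296; N=√[1·1·1·1]=1.000000
Admissible k: 0..1 (factorial args all ≥0)
  k=0: (−1)^0·1.0000/(1)·0.9516^2·0.3073^0 = +0.905569
  k=1: (−1)^1·1.0000/(1)·0.9516^0·0.3073^2 = -0.094431
d^1_{0,0}(0.6247) = +0.905569 -0.094431 = +0.811139
Phases: e^{-i·(0)·5.4119}=+1.000000+0.000000i, e^{-i·(0)·0.5889}=+1.000000+0.000000i ⇒ D=+0.811139+0.000000i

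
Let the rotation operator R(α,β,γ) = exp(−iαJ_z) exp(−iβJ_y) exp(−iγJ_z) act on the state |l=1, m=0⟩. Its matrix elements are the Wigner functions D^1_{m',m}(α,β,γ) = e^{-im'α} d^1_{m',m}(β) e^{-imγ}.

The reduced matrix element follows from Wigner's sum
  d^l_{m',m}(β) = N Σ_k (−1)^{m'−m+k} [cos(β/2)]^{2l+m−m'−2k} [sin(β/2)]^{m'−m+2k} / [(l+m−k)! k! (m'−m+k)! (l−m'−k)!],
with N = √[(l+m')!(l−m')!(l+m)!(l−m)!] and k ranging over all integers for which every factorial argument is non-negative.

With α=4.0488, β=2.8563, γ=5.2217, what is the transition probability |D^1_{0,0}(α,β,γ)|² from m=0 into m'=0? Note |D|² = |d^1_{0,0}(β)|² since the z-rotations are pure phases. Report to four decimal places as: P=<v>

First d^1_{0,0}(β=2.8563), then the phase factors e^{-i(0)α} and e^{-i(0)γ}:
Half-angle: c=0.142163, s=0.989843. N=√(1·1·1·1)=1.000000
Admissible k: 0..1 (factorial args all ≥0)
  k=0: (−1)^0·1.0000/(1)·0.1422^2·0.9898^0 = +0.020210
  k=1: (−1)^1·1.0000/(1)·0.1422^0·0.9898^2 = -0.979790
d^1_{0,0}(2.8563) = +0.020210 -0.979790 = -0.959579
|D^1_{0,0}|² = |d^1_{0,0}(β)|² = (-0.959579)² = 0.920792 (the z-rotation phases have unit modulus)

P=0.9208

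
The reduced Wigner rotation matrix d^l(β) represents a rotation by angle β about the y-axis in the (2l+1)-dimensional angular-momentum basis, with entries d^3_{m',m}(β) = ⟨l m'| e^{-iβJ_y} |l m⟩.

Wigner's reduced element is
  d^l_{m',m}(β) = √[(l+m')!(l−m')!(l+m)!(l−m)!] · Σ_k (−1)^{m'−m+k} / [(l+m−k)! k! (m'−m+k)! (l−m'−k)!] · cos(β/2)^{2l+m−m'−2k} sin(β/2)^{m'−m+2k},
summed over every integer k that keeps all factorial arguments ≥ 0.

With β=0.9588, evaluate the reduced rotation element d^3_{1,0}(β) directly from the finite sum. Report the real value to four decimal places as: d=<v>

d^3_{1,0}(β=0.9588) via Wigner's sum:
With c≡cos(β/2)=0.887272 and s≡sin(β/2)=0.461247, N=[24·2·6·6]^{1/2}=41.569219
Admissible k: 0..2 (factorial args all ≥0)
  k=0: (−1)^1·41.5692/(12)·0.8873^5·0.4612^1 = -0.878633
  k=1: (−1)^2·41.5692/(4)·0.8873^3·0.4612^3 = +0.712332
  k=2: (−1)^3·41.5692/(12)·0.8873^1·0.4612^5 = -0.064167
d^3_{1,0}(0.9588) = -0.878633 +0.712332 -0.064167 = -0.230469

d=-0.2305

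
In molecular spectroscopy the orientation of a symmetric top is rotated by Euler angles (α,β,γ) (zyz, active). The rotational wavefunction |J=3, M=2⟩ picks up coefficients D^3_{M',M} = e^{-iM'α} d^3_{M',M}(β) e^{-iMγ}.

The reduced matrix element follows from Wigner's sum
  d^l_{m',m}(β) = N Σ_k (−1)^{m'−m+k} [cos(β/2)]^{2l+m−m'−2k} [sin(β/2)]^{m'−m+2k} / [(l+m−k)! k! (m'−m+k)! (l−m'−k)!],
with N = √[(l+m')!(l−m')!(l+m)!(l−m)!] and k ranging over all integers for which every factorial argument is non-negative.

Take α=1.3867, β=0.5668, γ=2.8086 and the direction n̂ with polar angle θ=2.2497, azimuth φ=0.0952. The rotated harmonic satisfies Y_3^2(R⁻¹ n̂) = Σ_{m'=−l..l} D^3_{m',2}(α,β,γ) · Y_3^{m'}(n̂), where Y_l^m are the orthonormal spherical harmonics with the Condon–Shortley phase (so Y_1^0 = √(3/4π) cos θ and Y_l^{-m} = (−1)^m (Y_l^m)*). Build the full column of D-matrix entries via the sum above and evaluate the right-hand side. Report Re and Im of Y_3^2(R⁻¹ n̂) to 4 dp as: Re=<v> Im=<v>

Need the full column D^3_{m',2} for m'=−3..3 at α=1.3867, β=0.5668, γ=2.8086.
cos(β/2)=0.960110, sin(β/2)=0.279622
d^3_{-3,2}: single k=5 term ⇒ +0.004020;  D = +0.000456-0.003994i
d^3_{-2,2}: k∈[4..5] ⇒ +0.028177 -0.000478 = +0.027699;  D = -0.026480-0.008127i
d^3_{-1,2}: k∈[3..4] ⇒ +0.122379 -0.005190 = +0.117189;  D = -0.054311+0.103843i
d^3_{0,2}: k∈[2..3] ⇒ +0.363904 -0.030866 = +0.333037;  D = +0.261870+0.205762i
d^3_{1,2}: k∈[1..2] ⇒ +0.721400 -0.122379 = +0.599022;  D = +0.450066-0.395307i
d^3_{2,2}: k∈[0..1] ⇒ +0.783297 -0.332197 = +0.451100;  D = -0.230617-0.387695i
d^3_{3,2}: single k=0 term ⇒ -0.558794;  D = +0.524431-0.192933i
Y_3^{m'}(θ=2.2497,φ=0.0952) and Σ D·Y over m':
  (+0.0005-0.0040i)·(+0.1887-0.0554i)  (-0.0265-0.0081i)·(-0.3817+0.0736i)  (-0.0543+0.1038i)·(+0.2433-0.0232i)  (+0.2619+0.2058i)·(+0.2410+0.0000i)  (+0.4501-0.3953i)·(-0.2433-0.0232i)  (-0.2306-0.3877i)·(-0.3817-0.0736i)  (+0.5244-0.1929i)·(-0.1887-0.0554i)
Y_3^2(R⁻¹ n̂) = -0.105935+0.334480i

Re=-0.1059 Im=0.3345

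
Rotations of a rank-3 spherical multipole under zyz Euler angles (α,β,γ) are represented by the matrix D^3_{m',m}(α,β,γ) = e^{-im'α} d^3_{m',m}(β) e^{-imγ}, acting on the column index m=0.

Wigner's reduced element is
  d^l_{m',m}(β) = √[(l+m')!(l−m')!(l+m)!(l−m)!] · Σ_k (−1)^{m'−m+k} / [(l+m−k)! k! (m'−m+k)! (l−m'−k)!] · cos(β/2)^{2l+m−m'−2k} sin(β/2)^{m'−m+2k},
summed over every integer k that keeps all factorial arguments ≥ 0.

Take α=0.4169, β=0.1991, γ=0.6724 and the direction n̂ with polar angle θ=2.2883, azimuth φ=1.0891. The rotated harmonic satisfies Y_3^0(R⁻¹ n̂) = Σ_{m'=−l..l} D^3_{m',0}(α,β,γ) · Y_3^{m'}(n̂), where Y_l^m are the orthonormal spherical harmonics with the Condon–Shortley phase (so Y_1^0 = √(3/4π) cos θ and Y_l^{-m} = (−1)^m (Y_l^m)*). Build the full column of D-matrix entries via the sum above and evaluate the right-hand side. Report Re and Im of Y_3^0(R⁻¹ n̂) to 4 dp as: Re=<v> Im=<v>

Need the full column D^3_{m',0} for m'=−3..3 at α=0.4169, β=0.1991, γ=0.6724.
cos(β/2)=0.995049, sin(β/2)=0.099386
d^3_{-3,0}: single k=3 term ⇒ +0.004325;  D = +0.001361+0.004106i
d^3_{-2,0}: k∈[2..3] ⇒ +0.053038 -0.000529 = +0.052509;  D = +0.035289+0.038882i
d^3_{-1,0}: k∈[1..3] ⇒ +0.335843 -0.010051 +0.000033 = +0.325826;  D = +0.297918+0.131936i
d^3_{0,0}: k∈[0..3] ⇒ +0.970659 -0.087150 +0.000869 -0.000001 = +0.884378;  D = +0.884378+0.000000i
d^3_{1,0}: k∈[0..2] ⇒ -0.335843 +0.010051 -0.000033 = -0.325826;  D = -0.297918+0.131936i
d^3_{2,0}: k∈[0..1] ⇒ +0.053038 -0.000529 = +0.052509;  D = +0.035289-0.038882i
d^3_{3,0}: single k=0 term ⇒ -0.004325;  D = -0.001361+0.004106i
Y_3^{m'}(θ=2.2883,φ=1.0891) and Σ D·Y over m':
  (+0.0014+0.0041i)·(-0.1770+0.0224i)  (+0.0353+0.0389i)·(+0.2177+0.3132i)  (+0.2979+0.1319i)·(+0.1310-0.2507i)  (+0.8844+0.0000i)·(+0.2057+0.0000i)  (-0.2979+0.1319i)·(-0.1310-0.2507i)  (+0.0353-0.0389i)·(+0.2177-0.3132i)  (-0.0014+0.0041i)·(+0.1770+0.0224i)
Y_3^0(R⁻¹ n̂) = +0.316495-0.000000i

Re=0.3165 Im=0.0000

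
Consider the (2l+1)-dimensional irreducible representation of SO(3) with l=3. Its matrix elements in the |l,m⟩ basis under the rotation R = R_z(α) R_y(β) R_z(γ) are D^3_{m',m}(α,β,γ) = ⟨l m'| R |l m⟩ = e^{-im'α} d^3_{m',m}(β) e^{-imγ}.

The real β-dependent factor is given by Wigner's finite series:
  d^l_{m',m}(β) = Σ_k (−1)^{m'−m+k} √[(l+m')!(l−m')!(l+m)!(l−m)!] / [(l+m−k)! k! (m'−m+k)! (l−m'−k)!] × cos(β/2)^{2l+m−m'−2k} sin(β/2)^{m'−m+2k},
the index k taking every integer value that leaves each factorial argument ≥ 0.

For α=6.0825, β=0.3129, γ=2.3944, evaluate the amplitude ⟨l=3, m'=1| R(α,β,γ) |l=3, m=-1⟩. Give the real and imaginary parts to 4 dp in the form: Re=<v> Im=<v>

D^3_{1,-1}(6.0825,0.3129,2.3944) = e^{-i·1·6.0825}·d^3_{1,-1}(0.3129)·e^{-i·-1·2.3944}. Compute d first:
With c≡cos(β/2)=0.987787 and s≡sin(β/2)=0.155813, N=[24·2·2·24]^{1/2}=48.000000
k: max(0,(-1)−(1))=0 … min(3+(-1),3−(1))=2
  k=0: (−1)^2·48.0000/(8)·0.9878^4·0.1558^2 = +0.138678
  k=1: (−1)^3·48.0000/(6)·0.9878^2·0.1558^4 = -0.004601
  k=2: (−1)^4·48.0000/(48)·0.9878^0·0.1558^6 = +0.000014
d^3_{1,-1}(0.3129) = +0.138678 -0.004601 +0.000014 = +0.134092
Phases: e^{-i·(1)·6.0825}=+0.979930+0.199341i, e^{-i·(-1)·2.3944}=-0.733600+0.679582i ⇒ D=-0.114561+0.069688i

Re=-0.1146 Im=0.0697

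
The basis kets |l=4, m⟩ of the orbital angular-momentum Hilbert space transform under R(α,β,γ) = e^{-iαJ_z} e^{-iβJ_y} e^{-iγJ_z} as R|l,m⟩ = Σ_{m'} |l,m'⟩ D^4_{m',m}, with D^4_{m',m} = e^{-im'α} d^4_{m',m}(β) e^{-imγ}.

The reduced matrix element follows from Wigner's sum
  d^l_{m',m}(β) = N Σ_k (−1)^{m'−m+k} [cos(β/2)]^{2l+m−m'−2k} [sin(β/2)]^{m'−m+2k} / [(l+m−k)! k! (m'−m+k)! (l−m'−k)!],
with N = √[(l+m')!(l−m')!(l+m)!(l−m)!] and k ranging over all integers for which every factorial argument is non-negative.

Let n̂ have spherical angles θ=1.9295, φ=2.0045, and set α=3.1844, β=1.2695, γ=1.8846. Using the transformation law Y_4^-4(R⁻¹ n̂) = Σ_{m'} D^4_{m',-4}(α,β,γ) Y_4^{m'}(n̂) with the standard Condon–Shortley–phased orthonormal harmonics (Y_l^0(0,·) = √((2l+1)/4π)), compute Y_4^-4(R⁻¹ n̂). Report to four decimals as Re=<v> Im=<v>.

Re=0.3187 Im=-0.2323

Need the full column D^4_{m',-4} for m'=−4..4 at α=3.1844, β=1.2695, γ=1.8846.
cos(β/2)=0.805220, sin(β/2)=0.592976
d^4_{-4,-4}: single k=0 term ⇒ +0.176732;  D = +0.025423+0.174894i
d^4_{-3,-4}: single k=0 term ⇒ -0.368115;  D = +0.068495+0.361687i
d^4_{-2,-4}: single k=0 term ⇒ +0.507155;  D = +0.115604+0.493804i
d^4_{-1,-4}: single k=0 term ⇒ -0.528176;  D = +0.142293+0.508648i
d^4_{0,-4}: single k=0 term ⇒ +0.434867;  D = +0.134969+0.413391i
d^4_{1,-4}: single k=0 term ⇒ -0.286434;  D = +0.100471+0.268235i
d^4_{2,-4}: single k=0 term ⇒ +0.149153;  D = +0.058247+0.137309i
d^4_{3,-4}: single k=0 term ⇒ -0.058711;  D = +0.025220+0.053018i
d^4_{4,-4}: single k=0 term ⇒ +0.015286;  D = +0.007151+0.013510i
Y_4^{m'}(θ=1.9295,φ=2.0045) and Σ D·Y over m':
  (+0.0254+0.1749i)·(-0.0555-0.3356i)  (+0.0685+0.3617i)·(-0.3477-0.0961i)  (+0.1156+0.4938i)·(+0.0260-0.0307i)  (+0.1423+0.5086i)·(-0.1397-0.3016i)  (+0.1350+0.4134i)·(-0.0175+0.0000i)  (+0.1005+0.2682i)·(+0.1397-0.3016i)  (+0.0582+0.1373i)·(+0.0260+0.0307i)  (+0.0252+0.0530i)·(+0.3477-0.0961i)  (+0.0072+0.0135i)·(-0.0555+0.3356i)
Y_4^-4(R⁻¹ n̂) = +0.318742-0.232295i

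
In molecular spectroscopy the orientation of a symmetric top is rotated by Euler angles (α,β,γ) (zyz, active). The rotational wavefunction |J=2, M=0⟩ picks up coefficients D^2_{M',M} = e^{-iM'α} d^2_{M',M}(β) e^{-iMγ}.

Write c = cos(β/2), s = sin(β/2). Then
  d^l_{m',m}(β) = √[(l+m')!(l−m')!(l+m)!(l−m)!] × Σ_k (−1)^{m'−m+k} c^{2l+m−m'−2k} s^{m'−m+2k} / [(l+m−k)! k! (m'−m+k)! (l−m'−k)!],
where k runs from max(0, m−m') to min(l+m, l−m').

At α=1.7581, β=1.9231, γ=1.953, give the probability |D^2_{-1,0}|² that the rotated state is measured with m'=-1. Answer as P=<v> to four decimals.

P=0.1573

D^2_{-1,0}(1.7581,1.9231,1.953) = e^{-i·-1·1.7581}·d^2_{-1,0}(1.9231)·e^{-i·0·1.953}. Compute d first:
With c≡cos(β/2)=0.572250 and s≡sin(β/2)=0.820080, N=[1·6·2·2]^{1/2}=4.898979
k: max(0,(0)−(-1))=1 … min(2+(0),2−(-1))=2
  k=1: (−1)^0·4.8990/(2)·0.5722^3·0.8201^1 = +0.376433
  k=2: (−1)^1·4.8990/(2)·0.5722^1·0.8201^3 = -0.773088
d^2_{-1,0}(1.9231) = +0.376433 -0.773088 = -0.396655
|D^2_{-1,0}|² = |d^2_{-1,0}(β)|² = (-0.396655)² = 0.157335 (the z-rotation phases have unit modulus)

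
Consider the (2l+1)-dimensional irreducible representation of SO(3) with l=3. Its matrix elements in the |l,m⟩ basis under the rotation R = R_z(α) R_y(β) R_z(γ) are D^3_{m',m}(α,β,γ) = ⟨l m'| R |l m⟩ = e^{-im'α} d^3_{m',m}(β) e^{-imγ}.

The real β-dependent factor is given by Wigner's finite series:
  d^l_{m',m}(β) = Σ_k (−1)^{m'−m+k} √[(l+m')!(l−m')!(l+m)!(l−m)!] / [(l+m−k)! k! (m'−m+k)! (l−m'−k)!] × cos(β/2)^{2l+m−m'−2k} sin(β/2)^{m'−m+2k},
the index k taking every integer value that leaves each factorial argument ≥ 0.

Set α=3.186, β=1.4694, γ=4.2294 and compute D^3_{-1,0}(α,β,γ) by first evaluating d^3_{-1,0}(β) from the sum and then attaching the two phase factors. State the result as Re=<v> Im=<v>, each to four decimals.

First d^3_{-1,0}(β=1.4694), then the phase factors e^{-i(-1)α} and e^{-i(0)γ}:
c=cos(1.4694/2)=0.742032, s=sin(1.4694/2)=0.670365; N=√[2·24·6·6]=41.569219
Admissible k: 1..3 (factorial args all ≥0)
  k=1: (−1)^0·41.5692/(12)·0.7420^5·0.6704^1 = +0.522414
  k=2: (−1)^1·41.5692/(4)·0.7420^3·0.6704^3 = -1.279124
  k=3: (−1)^2·41.5692/(12)·0.7420^1·0.6704^5 = +0.347991
d^3_{-1,0}(1.4694) = +0.522414 -1.279124 +0.347991 = -0.408719
D = (-0.999014-0.044393i)·(-0.408719)·(+1.000000+0.000000i) = +0.408316+0.018144i

Re=0.4083 Im=0.0181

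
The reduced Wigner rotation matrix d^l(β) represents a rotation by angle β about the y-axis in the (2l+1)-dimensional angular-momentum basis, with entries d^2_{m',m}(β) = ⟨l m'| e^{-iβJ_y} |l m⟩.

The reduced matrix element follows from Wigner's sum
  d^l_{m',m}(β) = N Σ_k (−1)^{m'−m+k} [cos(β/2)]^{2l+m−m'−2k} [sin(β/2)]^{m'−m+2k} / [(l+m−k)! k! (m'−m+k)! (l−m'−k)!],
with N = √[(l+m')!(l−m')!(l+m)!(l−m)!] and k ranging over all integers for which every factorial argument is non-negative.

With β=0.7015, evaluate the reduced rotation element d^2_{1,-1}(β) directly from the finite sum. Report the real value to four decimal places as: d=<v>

d^2_{1,-1}(β=0.7015) via Wigner's sum:
Half-angle: c=0.939115, s=0.343602. N=√(6·1·1·6)=6.000000
k∈{0,1} keeps every argument non-negative
  k=0: (−1)^2·6.0000/(2)·0.9391^2·0.3436^2 = +0.312371
  k=1: (−1)^3·6.0000/(6)·0.9391^0·0.3436^4 = -0.013939
d^2_{1,-1}(0.7015) = +0.312371 -0.013939 = +0.298432

d=0.2984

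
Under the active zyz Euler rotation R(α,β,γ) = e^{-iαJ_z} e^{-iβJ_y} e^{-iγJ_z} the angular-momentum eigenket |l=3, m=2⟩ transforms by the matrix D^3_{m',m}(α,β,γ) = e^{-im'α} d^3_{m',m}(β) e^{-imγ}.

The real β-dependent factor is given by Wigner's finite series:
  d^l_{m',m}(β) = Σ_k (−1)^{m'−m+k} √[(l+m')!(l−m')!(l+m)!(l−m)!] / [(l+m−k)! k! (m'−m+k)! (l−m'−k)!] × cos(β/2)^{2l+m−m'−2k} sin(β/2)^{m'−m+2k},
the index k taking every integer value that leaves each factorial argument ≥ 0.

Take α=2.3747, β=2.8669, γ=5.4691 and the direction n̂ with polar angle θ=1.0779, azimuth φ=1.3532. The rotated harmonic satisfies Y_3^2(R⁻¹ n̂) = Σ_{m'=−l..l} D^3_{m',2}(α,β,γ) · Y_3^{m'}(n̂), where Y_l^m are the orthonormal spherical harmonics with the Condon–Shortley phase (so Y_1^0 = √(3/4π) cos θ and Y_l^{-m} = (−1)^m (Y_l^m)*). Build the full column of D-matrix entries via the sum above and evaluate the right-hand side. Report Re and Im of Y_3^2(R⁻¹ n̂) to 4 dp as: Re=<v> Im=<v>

Need the full column D^3_{m',2} for m'=−3..3 at α=2.3747, β=2.8669, γ=5.4691.
cos(β/2)=0.136915, sin(β/2)=0.990583
d^3_{-3,2}: single k=5 term ⇒ +0.319875;  D = -0.250226+0.199266i
d^3_{-2,2}: k∈[4..5] ⇒ +0.090247 -0.944811 = -0.854563;  D = -0.850759-0.080538i
d^3_{-1,2}: k∈[3..4] ⇒ +0.015778 -0.412957 = -0.397179;  D = +0.258749+0.301330i
d^3_{0,2}: k∈[2..3] ⇒ +0.001889 -0.098861 = -0.096972;  D = +0.005561-0.096813i
d^3_{1,2}: k∈[1..2] ⇒ +0.000151 -0.015778 = -0.015627;  D = -0.011471+0.010612i
d^3_{2,2}: k∈[0..1] ⇒ +0.000007 -0.001724 = -0.001717;  D = +0.001717+0.000035i
d^3_{3,2}: single k=0 term ⇒ -0.000117;  D = -0.000082-0.000083i
Y_3^{m'}(θ=1.0779,φ=1.3532) and Σ D·Y over m':
  (-0.2502+0.1993i)·(-0.1733+0.2266i)  (-0.8508-0.0805i)·(-0.3403-0.1582i)  (+0.2587+0.3013i)·(+0.0073-0.0332i)  (+0.0056-0.0968i)·(-0.3321+0.0000i)  (-0.0115+0.0106i)·(-0.0073-0.0332i)  (+0.0017+0.0000i)·(-0.3403+0.1582i)  (-0.0001-0.0001i)·(+0.1733+0.2266i)
Y_3^2(R⁻¹ n̂) = +0.284908+0.097085i

Re=0.2849 Im=0.0971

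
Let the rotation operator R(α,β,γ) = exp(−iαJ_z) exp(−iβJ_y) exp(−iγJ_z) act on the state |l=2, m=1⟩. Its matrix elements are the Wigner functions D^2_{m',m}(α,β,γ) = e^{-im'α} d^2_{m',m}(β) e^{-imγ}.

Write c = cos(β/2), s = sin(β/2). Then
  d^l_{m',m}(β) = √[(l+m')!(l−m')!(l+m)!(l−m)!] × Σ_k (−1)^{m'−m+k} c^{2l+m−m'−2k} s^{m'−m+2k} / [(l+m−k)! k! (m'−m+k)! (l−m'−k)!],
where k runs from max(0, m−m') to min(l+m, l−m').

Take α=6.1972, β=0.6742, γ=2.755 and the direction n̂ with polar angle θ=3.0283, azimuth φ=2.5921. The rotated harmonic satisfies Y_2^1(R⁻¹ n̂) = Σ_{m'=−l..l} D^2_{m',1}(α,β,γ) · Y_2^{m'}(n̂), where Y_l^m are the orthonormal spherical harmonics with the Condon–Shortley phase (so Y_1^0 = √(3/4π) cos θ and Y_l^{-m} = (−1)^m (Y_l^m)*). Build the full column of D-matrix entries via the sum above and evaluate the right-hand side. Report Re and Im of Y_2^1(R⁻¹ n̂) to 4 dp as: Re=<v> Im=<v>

Re=-0.3127 Im=-0.1627

Need the full column D^2_{m',1} for m'=−2..2 at α=6.1972, β=0.6742, γ=2.755.
cos(β/2)=0.943718, sin(β/2)=0.330752
d^2_{-2,1}: single k=3 term ⇒ +0.068293;  D = -0.066726-0.014545i
d^2_{-1,1}: k∈[2..3] ⇒ +0.292287 -0.011968 = +0.280320;  D = -0.267749-0.083003i
d^2_{0,1}: k∈[1..2] ⇒ +0.680933 -0.083642 = +0.597291;  D = -0.553210-0.225199i
d^2_{1,1}: k∈[0..1] ⇒ +0.793174 -0.292287 = +0.500887;  D = -0.445989-0.227995i
d^2_{2,1}: single k=0 term ⇒ -0.555979;  D = +0.471480+0.294651i
Y_2^{m'}(θ=3.0283,φ=2.5921) and Σ D·Y over m':
  (-0.0667-0.0145i)·(+0.0022+0.0044i)  (-0.2677-0.0830i)·(+0.0740+0.0453i)  (-0.5532-0.2252i)·(+0.6187+0.0000i)  (-0.4460-0.2280i)·(-0.0740+0.0453i)  (+0.4715+0.2947i)·(+0.0022-0.0044i)
Y_2^1(R⁻¹ n̂) = -0.312714-0.162684i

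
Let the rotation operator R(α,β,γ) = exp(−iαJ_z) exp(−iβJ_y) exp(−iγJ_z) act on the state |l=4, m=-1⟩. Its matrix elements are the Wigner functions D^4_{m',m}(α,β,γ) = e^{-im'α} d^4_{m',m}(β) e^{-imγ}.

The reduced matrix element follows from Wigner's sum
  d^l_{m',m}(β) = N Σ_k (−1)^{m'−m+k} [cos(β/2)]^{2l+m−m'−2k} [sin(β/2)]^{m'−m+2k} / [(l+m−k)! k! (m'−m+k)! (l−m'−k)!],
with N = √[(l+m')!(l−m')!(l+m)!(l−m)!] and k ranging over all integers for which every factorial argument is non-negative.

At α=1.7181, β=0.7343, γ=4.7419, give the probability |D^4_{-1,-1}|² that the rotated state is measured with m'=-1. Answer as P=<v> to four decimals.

P=0.1173

D^4_{-1,-1}(1.7181,0.7343,4.7419) = e^{-i·-1·1.7181}·d^4_{-1,-1}(0.7343)·e^{-i·-1·4.7419}. Compute d first:
c=cos(0.7343/2)=0.933354, s=sin(0.7343/2)=0.358957; N=√[6·120·6·120]=720.000000
Admissible k: 0..3 (factorial args all ≥0)
  k=0: (−1)^0·720.0000/(720)·0.9334^8·0.3590^0 = +0.575933
  k=1: (−1)^1·720.0000/(48)·0.9334^6·0.3590^2 = -1.277775
  k=2: (−1)^2·720.0000/(24)·0.9334^4·0.3590^4 = +0.377986
  k=3: (−1)^3·720.0000/(72)·0.9334^2·0.3590^6 = -0.018636
d^4_{-1,-1}(0.7343) = +0.575933 -1.277775 +0.377986 -0.018636 = -0.342492
|D^4_{-1,-1}|² = |d^4_{-1,-1}(β)|² = (-0.342492)² = 0.117301 (the z-rotation phases have unit modulus)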